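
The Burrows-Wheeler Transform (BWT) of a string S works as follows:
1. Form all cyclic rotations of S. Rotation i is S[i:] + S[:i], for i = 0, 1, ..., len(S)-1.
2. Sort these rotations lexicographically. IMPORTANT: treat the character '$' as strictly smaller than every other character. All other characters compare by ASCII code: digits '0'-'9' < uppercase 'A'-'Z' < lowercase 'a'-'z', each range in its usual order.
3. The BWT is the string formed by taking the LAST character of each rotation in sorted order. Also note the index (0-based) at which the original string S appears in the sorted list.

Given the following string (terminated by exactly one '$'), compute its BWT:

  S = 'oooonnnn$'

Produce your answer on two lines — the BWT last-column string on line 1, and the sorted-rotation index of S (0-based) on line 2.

All 9 rotations (rotation i = S[i:]+S[:i]):
  rot[0] = oooonnnn$
  rot[1] = ooonnnn$o
  rot[2] = oonnnn$oo
  rot[3] = onnnn$ooo
  rot[4] = nnnn$oooo
  rot[5] = nnn$oooon
  rot[6] = nn$oooonn
  rot[7] = n$oooonnn
  rot[8] = $oooonnnn
Sorted (with $ < everything):
  sorted[0] = $oooonnnn  (last char: 'n')
  sorted[1] = n$oooonnn  (last char: 'n')
  sorted[2] = nn$oooonn  (last char: 'n')
  sorted[3] = nnn$oooon  (last char: 'n')
  sorted[4] = nnnn$oooo  (last char: 'o')
  sorted[5] = onnnn$ooo  (last char: 'o')
  sorted[6] = oonnnn$oo  (last char: 'o')
  sorted[7] = ooonnnn$o  (last char: 'o')
  sorted[8] = oooonnnn$  (last char: '$')
Last column: nnnnoooo$
Original string S is at sorted index 8

Answer: nnnnoooo$
8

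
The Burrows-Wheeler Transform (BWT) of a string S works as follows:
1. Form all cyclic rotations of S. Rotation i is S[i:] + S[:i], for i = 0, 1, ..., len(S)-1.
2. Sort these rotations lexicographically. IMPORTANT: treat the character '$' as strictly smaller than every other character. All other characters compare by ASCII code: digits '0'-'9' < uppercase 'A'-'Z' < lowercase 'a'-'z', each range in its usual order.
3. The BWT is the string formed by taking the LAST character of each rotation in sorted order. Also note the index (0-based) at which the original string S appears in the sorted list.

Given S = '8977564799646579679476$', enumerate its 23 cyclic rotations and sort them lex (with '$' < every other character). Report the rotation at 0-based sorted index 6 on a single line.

Answer: 6$897756479964657967947

Derivation:
All 23 rotations (rotation i = S[i:]+S[:i]):
  rot[0] = 8977564799646579679476$
  rot[1] = 977564799646579679476$8
  rot[2] = 77564799646579679476$89
  rot[3] = 7564799646579679476$897
  rot[4] = 564799646579679476$8977
  rot[5] = 64799646579679476$89775
  rot[6] = 4799646579679476$897756
  rot[7] = 799646579679476$8977564
  rot[8] = 99646579679476$89775647
  rot[9] = 9646579679476$897756479
  rot[10] = 646579679476$8977564799
  rot[11] = 46579679476$89775647996
  rot[12] = 6579679476$897756479964
  rot[13] = 579679476$8977564799646
  rot[14] = 79679476$89775647996465
  rot[15] = 9679476$897756479964657
  rot[16] = 679476$8977564799646579
  rot[17] = 79476$89775647996465796
  rot[18] = 9476$897756479964657967
  rot[19] = 476$8977564799646579679
  rot[20] = 76$89775647996465796794
  rot[21] = 6$897756479964657967947
  rot[22] = $8977564799646579679476
Sorted (with $ < everything):
  sorted[0] = $8977564799646579679476
  sorted[1] = 46579679476$89775647996
  sorted[2] = 476$8977564799646579679
  sorted[3] = 4799646579679476$897756
  sorted[4] = 564799646579679476$8977
  sorted[5] = 579679476$8977564799646
  sorted[6] = 6$897756479964657967947
  sorted[7] = 646579679476$8977564799
  sorted[8] = 64799646579679476$89775
  sorted[9] = 6579679476$897756479964
  sorted[10] = 679476$8977564799646579
  sorted[11] = 7564799646579679476$897
  sorted[12] = 76$89775647996465796794
  sorted[13] = 77564799646579679476$89
  sorted[14] = 79476$89775647996465796
  sorted[15] = 79679476$89775647996465
  sorted[16] = 799646579679476$8977564
  sorted[17] = 8977564799646579679476$
  sorted[18] = 9476$897756479964657967
  sorted[19] = 9646579679476$897756479
  sorted[20] = 9679476$897756479964657
  sorted[21] = 977564799646579679476$8
  sorted[22] = 99646579679476$89775647
sorted[6] = 6$897756479964657967947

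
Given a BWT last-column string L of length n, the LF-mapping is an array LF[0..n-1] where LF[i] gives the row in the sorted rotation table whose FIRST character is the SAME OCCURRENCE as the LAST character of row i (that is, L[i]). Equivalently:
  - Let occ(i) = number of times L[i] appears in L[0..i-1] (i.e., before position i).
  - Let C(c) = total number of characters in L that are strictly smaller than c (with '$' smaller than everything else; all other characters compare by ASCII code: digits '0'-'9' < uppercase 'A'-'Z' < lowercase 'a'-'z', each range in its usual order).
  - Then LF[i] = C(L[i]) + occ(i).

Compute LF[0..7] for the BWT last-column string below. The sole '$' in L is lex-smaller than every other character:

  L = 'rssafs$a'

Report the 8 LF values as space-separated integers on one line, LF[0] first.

Answer: 4 5 6 1 3 7 0 2

Derivation:
Char counts: '$':1, 'a':2, 'f':1, 'r':1, 's':3
C (first-col start): C('$')=0, C('a')=1, C('f')=3, C('r')=4, C('s')=5
L[0]='r': occ=0, LF[0]=C('r')+0=4+0=4
L[1]='s': occ=0, LF[1]=C('s')+0=5+0=5
L[2]='s': occ=1, LF[2]=C('s')+1=5+1=6
L[3]='a': occ=0, LF[3]=C('a')+0=1+0=1
L[4]='f': occ=0, LF[4]=C('f')+0=3+0=3
L[5]='s': occ=2, LF[5]=C('s')+2=5+2=7
L[6]='$': occ=0, LF[6]=C('$')+0=0+0=0
L[7]='a': occ=1, LF[7]=C('a')+1=1+1=2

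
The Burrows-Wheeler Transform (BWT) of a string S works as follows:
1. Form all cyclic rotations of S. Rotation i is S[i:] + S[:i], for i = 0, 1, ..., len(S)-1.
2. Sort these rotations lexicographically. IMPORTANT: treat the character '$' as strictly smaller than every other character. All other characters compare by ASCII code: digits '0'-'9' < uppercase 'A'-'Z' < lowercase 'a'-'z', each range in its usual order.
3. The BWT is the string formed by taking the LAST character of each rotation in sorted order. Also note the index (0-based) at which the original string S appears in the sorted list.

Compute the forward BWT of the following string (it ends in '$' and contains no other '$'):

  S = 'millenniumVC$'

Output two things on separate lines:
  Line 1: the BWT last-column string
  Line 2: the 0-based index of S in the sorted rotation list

Answer: CVmlmnliu$nei
9

Derivation:
All 13 rotations (rotation i = S[i:]+S[:i]):
  rot[0] = millenniumVC$
  rot[1] = illenniumVC$m
  rot[2] = llenniumVC$mi
  rot[3] = lenniumVC$mil
  rot[4] = enniumVC$mill
  rot[5] = nniumVC$mille
  rot[6] = niumVC$millen
  rot[7] = iumVC$millenn
  rot[8] = umVC$millenni
  rot[9] = mVC$millenniu
  rot[10] = VC$millennium
  rot[11] = C$millenniumV
  rot[12] = $millenniumVC
Sorted (with $ < everything):
  sorted[0] = $millenniumVC  (last char: 'C')
  sorted[1] = C$millenniumV  (last char: 'V')
  sorted[2] = VC$millennium  (last char: 'm')
  sorted[3] = enniumVC$mill  (last char: 'l')
  sorted[4] = illenniumVC$m  (last char: 'm')
  sorted[5] = iumVC$millenn  (last char: 'n')
  sorted[6] = lenniumVC$mil  (last char: 'l')
  sorted[7] = llenniumVC$mi  (last char: 'i')
  sorted[8] = mVC$millenniu  (last char: 'u')
  sorted[9] = millenniumVC$  (last char: '$')
  sorted[10] = niumVC$millen  (last char: 'n')
  sorted[11] = nniumVC$mille  (last char: 'e')
  sorted[12] = umVC$millenni  (last char: 'i')
Last column: CVmlmnliu$nei
Original string S is at sorted index 9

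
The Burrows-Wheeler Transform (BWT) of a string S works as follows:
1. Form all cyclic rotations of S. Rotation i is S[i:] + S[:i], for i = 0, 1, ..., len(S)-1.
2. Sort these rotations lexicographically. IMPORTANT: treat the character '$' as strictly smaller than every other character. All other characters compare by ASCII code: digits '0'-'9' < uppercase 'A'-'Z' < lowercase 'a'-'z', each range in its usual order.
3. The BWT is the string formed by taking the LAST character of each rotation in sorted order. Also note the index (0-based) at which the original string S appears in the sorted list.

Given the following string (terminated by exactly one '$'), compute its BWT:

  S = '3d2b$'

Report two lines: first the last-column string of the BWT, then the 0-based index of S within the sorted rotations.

All 5 rotations (rotation i = S[i:]+S[:i]):
  rot[0] = 3d2b$
  rot[1] = d2b$3
  rot[2] = 2b$3d
  rot[3] = b$3d2
  rot[4] = $3d2b
Sorted (with $ < everything):
  sorted[0] = $3d2b  (last char: 'b')
  sorted[1] = 2b$3d  (last char: 'd')
  sorted[2] = 3d2b$  (last char: '$')
  sorted[3] = b$3d2  (last char: '2')
  sorted[4] = d2b$3  (last char: '3')
Last column: bd$23
Original string S is at sorted index 2

Answer: bd$23
2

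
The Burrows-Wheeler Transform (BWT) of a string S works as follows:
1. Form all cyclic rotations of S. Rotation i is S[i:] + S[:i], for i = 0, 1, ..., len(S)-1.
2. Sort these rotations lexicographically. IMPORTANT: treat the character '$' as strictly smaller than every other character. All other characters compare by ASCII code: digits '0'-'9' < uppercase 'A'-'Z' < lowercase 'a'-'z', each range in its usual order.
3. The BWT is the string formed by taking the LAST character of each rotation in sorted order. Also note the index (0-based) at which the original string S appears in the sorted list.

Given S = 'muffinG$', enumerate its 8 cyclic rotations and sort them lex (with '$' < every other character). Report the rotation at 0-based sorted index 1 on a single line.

Answer: G$muffin

Derivation:
All 8 rotations (rotation i = S[i:]+S[:i]):
  rot[0] = muffinG$
  rot[1] = uffinG$m
  rot[2] = ffinG$mu
  rot[3] = finG$muf
  rot[4] = inG$muff
  rot[5] = nG$muffi
  rot[6] = G$muffin
  rot[7] = $muffinG
Sorted (with $ < everything):
  sorted[0] = $muffinG
  sorted[1] = G$muffin
  sorted[2] = ffinG$mu
  sorted[3] = finG$muf
  sorted[4] = inG$muff
  sorted[5] = muffinG$
  sorted[6] = nG$muffi
  sorted[7] = uffinG$m
sorted[1] = G$muffin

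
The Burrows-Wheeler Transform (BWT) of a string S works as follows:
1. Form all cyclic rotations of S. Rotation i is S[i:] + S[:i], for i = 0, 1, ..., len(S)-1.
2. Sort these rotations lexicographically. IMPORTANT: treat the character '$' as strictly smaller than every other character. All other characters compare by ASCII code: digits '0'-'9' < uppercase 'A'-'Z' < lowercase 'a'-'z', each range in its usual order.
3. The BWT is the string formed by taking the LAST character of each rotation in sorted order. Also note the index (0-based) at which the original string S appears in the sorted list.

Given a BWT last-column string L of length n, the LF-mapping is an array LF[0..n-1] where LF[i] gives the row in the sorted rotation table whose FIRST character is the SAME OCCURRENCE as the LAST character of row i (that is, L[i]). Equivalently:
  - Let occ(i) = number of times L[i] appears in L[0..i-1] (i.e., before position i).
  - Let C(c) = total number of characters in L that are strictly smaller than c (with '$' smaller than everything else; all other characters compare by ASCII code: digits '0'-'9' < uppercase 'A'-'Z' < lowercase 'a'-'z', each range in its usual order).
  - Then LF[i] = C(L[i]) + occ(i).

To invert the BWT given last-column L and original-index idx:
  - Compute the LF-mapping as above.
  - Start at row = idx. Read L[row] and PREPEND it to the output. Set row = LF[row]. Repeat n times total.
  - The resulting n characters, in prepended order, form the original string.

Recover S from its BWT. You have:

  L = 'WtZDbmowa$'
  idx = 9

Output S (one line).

LF mapping: 2 8 3 1 5 6 7 9 4 0
Walk LF starting at row 9, prepending L[row]:
  step 1: row=9, L[9]='$', prepend. Next row=LF[9]=0
  step 2: row=0, L[0]='W', prepend. Next row=LF[0]=2
  step 3: row=2, L[2]='Z', prepend. Next row=LF[2]=3
  step 4: row=3, L[3]='D', prepend. Next row=LF[3]=1
  step 5: row=1, L[1]='t', prepend. Next row=LF[1]=8
  step 6: row=8, L[8]='a', prepend. Next row=LF[8]=4
  step 7: row=4, L[4]='b', prepend. Next row=LF[4]=5
  step 8: row=5, L[5]='m', prepend. Next row=LF[5]=6
  step 9: row=6, L[6]='o', prepend. Next row=LF[6]=7
  step 10: row=7, L[7]='w', prepend. Next row=LF[7]=9
Reversed output: wombatDZW$

Answer: wombatDZW$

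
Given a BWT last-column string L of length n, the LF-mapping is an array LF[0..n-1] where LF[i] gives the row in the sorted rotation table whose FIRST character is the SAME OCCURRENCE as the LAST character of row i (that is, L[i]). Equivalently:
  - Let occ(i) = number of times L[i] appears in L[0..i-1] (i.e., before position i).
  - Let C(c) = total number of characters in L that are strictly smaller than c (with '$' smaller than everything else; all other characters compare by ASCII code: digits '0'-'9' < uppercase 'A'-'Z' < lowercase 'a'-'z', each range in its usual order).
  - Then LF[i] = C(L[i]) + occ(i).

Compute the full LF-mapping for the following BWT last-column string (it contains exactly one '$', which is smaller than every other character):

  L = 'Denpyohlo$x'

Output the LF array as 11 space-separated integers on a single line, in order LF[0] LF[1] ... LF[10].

Char counts: '$':1, 'D':1, 'e':1, 'h':1, 'l':1, 'n':1, 'o':2, 'p':1, 'x':1, 'y':1
C (first-col start): C('$')=0, C('D')=1, C('e')=2, C('h')=3, C('l')=4, C('n')=5, C('o')=6, C('p')=8, C('x')=9, C('y')=10
L[0]='D': occ=0, LF[0]=C('D')+0=1+0=1
L[1]='e': occ=0, LF[1]=C('e')+0=2+0=2
L[2]='n': occ=0, LF[2]=C('n')+0=5+0=5
L[3]='p': occ=0, LF[3]=C('p')+0=8+0=8
L[4]='y': occ=0, LF[4]=C('y')+0=10+0=10
L[5]='o': occ=0, LF[5]=C('o')+0=6+0=6
L[6]='h': occ=0, LF[6]=C('h')+0=3+0=3
L[7]='l': occ=0, LF[7]=C('l')+0=4+0=4
L[8]='o': occ=1, LF[8]=C('o')+1=6+1=7
L[9]='$': occ=0, LF[9]=C('$')+0=0+0=0
L[10]='x': occ=0, LF[10]=C('x')+0=9+0=9

Answer: 1 2 5 8 10 6 3 4 7 0 9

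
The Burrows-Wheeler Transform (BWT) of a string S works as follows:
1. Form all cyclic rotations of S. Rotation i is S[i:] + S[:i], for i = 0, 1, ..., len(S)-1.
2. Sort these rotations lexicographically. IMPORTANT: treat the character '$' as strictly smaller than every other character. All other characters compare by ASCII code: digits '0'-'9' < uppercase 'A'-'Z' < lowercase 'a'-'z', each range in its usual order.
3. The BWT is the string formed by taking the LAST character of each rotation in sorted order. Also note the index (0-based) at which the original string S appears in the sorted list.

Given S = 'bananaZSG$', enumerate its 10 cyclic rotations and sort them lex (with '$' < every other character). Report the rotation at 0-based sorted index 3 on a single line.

All 10 rotations (rotation i = S[i:]+S[:i]):
  rot[0] = bananaZSG$
  rot[1] = ananaZSG$b
  rot[2] = nanaZSG$ba
  rot[3] = anaZSG$ban
  rot[4] = naZSG$bana
  rot[5] = aZSG$banan
  rot[6] = ZSG$banana
  rot[7] = SG$bananaZ
  rot[8] = G$bananaZS
  rot[9] = $bananaZSG
Sorted (with $ < everything):
  sorted[0] = $bananaZSG
  sorted[1] = G$bananaZS
  sorted[2] = SG$bananaZ
  sorted[3] = ZSG$banana
  sorted[4] = aZSG$banan
  sorted[5] = anaZSG$ban
  sorted[6] = ananaZSG$b
  sorted[7] = bananaZSG$
  sorted[8] = naZSG$bana
  sorted[9] = nanaZSG$ba
sorted[3] = ZSG$banana

Answer: ZSG$banana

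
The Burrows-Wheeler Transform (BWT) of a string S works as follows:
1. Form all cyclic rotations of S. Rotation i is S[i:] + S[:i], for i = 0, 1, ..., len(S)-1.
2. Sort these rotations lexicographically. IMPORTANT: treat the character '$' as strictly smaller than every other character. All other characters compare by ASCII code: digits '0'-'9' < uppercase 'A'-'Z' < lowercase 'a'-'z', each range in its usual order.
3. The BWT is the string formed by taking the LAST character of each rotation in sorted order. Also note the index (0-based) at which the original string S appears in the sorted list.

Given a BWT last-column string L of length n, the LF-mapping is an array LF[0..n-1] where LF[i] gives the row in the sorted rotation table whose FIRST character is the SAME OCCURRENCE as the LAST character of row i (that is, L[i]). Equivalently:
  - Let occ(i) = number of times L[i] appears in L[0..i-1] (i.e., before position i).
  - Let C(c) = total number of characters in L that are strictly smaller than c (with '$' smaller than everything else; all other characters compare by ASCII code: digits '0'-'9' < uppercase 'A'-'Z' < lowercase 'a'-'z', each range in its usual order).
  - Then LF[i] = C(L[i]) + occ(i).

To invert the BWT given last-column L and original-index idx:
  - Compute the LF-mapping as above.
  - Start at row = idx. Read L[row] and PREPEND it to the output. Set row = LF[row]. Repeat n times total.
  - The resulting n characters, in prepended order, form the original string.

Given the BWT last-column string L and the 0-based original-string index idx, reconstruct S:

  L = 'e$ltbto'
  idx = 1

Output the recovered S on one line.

Answer: bottle$

Derivation:
LF mapping: 2 0 3 5 1 6 4
Walk LF starting at row 1, prepending L[row]:
  step 1: row=1, L[1]='$', prepend. Next row=LF[1]=0
  step 2: row=0, L[0]='e', prepend. Next row=LF[0]=2
  step 3: row=2, L[2]='l', prepend. Next row=LF[2]=3
  step 4: row=3, L[3]='t', prepend. Next row=LF[3]=5
  step 5: row=5, L[5]='t', prepend. Next row=LF[5]=6
  step 6: row=6, L[6]='o', prepend. Next row=LF[6]=4
  step 7: row=4, L[4]='b', prepend. Next row=LF[4]=1
Reversed output: bottle$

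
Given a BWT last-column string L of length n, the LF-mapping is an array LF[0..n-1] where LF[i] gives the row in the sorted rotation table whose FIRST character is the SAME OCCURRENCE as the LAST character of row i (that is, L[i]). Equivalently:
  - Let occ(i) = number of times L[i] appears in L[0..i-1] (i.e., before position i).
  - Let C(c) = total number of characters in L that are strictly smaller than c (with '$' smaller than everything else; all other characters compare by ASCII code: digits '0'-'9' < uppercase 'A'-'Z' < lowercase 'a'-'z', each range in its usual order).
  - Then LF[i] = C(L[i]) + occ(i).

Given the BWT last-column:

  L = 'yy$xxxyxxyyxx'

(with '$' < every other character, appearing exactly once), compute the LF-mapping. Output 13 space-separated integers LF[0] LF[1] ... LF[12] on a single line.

Answer: 8 9 0 1 2 3 10 4 5 11 12 6 7

Derivation:
Char counts: '$':1, 'x':7, 'y':5
C (first-col start): C('$')=0, C('x')=1, C('y')=8
L[0]='y': occ=0, LF[0]=C('y')+0=8+0=8
L[1]='y': occ=1, LF[1]=C('y')+1=8+1=9
L[2]='$': occ=0, LF[2]=C('$')+0=0+0=0
L[3]='x': occ=0, LF[3]=C('x')+0=1+0=1
L[4]='x': occ=1, LF[4]=C('x')+1=1+1=2
L[5]='x': occ=2, LF[5]=C('x')+2=1+2=3
L[6]='y': occ=2, LF[6]=C('y')+2=8+2=10
L[7]='x': occ=3, LF[7]=C('x')+3=1+3=4
L[8]='x': occ=4, LF[8]=C('x')+4=1+4=5
L[9]='y': occ=3, LF[9]=C('y')+3=8+3=11
L[10]='y': occ=4, LF[10]=C('y')+4=8+4=12
L[11]='x': occ=5, LF[11]=C('x')+5=1+5=6
L[12]='x': occ=6, LF[12]=C('x')+6=1+6=7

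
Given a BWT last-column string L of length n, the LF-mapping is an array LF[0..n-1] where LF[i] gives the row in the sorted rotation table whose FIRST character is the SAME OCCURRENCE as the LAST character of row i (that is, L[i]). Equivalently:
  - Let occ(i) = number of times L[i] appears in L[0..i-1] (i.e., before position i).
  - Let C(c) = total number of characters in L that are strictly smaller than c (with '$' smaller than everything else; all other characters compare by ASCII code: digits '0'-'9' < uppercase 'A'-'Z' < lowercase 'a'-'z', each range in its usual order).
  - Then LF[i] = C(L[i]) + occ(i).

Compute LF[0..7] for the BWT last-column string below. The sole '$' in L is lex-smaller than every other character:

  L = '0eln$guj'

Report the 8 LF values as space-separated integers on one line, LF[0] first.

Answer: 1 2 5 6 0 3 7 4

Derivation:
Char counts: '$':1, '0':1, 'e':1, 'g':1, 'j':1, 'l':1, 'n':1, 'u':1
C (first-col start): C('$')=0, C('0')=1, C('e')=2, C('g')=3, C('j')=4, C('l')=5, C('n')=6, C('u')=7
L[0]='0': occ=0, LF[0]=C('0')+0=1+0=1
L[1]='e': occ=0, LF[1]=C('e')+0=2+0=2
L[2]='l': occ=0, LF[2]=C('l')+0=5+0=5
L[3]='n': occ=0, LF[3]=C('n')+0=6+0=6
L[4]='$': occ=0, LF[4]=C('$')+0=0+0=0
L[5]='g': occ=0, LF[5]=C('g')+0=3+0=3
L[6]='u': occ=0, LF[6]=C('u')+0=7+0=7
L[7]='j': occ=0, LF[7]=C('j')+0=4+0=4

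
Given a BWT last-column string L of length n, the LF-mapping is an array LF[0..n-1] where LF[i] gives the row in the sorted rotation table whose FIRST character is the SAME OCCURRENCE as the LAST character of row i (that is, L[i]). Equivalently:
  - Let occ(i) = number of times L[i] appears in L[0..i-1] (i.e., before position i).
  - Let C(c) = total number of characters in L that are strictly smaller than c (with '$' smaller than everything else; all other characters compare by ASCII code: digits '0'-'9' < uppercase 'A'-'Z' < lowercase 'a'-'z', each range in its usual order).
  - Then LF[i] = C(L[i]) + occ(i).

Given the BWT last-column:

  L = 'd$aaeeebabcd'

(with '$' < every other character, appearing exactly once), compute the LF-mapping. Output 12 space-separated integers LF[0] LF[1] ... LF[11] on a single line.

Char counts: '$':1, 'a':3, 'b':2, 'c':1, 'd':2, 'e':3
C (first-col start): C('$')=0, C('a')=1, C('b')=4, C('c')=6, C('d')=7, C('e')=9
L[0]='d': occ=0, LF[0]=C('d')+0=7+0=7
L[1]='$': occ=0, LF[1]=C('$')+0=0+0=0
L[2]='a': occ=0, LF[2]=C('a')+0=1+0=1
L[3]='a': occ=1, LF[3]=C('a')+1=1+1=2
L[4]='e': occ=0, LF[4]=C('e')+0=9+0=9
L[5]='e': occ=1, LF[5]=C('e')+1=9+1=10
L[6]='e': occ=2, LF[6]=C('e')+2=9+2=11
L[7]='b': occ=0, LF[7]=C('b')+0=4+0=4
L[8]='a': occ=2, LF[8]=C('a')+2=1+2=3
L[9]='b': occ=1, LF[9]=C('b')+1=4+1=5
L[10]='c': occ=0, LF[10]=C('c')+0=6+0=6
L[11]='d': occ=1, LF[11]=C('d')+1=7+1=8

Answer: 7 0 1 2 9 10 11 4 3 5 6 8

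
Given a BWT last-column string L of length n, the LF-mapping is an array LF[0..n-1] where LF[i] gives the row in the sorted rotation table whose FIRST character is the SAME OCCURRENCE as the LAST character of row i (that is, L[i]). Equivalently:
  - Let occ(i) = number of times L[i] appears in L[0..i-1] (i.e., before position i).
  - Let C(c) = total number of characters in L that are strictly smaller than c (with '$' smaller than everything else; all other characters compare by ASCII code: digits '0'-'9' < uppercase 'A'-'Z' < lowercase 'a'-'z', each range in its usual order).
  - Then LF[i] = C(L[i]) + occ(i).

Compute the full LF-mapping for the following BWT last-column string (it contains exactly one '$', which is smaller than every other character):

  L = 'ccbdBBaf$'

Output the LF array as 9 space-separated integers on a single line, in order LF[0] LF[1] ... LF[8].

Char counts: '$':1, 'B':2, 'a':1, 'b':1, 'c':2, 'd':1, 'f':1
C (first-col start): C('$')=0, C('B')=1, C('a')=3, C('b')=4, C('c')=5, C('d')=7, C('f')=8
L[0]='c': occ=0, LF[0]=C('c')+0=5+0=5
L[1]='c': occ=1, LF[1]=C('c')+1=5+1=6
L[2]='b': occ=0, LF[2]=C('b')+0=4+0=4
L[3]='d': occ=0, LF[3]=C('d')+0=7+0=7
L[4]='B': occ=0, LF[4]=C('B')+0=1+0=1
L[5]='B': occ=1, LF[5]=C('B')+1=1+1=2
L[6]='a': occ=0, LF[6]=C('a')+0=3+0=3
L[7]='f': occ=0, LF[7]=C('f')+0=8+0=8
L[8]='$': occ=0, LF[8]=C('$')+0=0+0=0

Answer: 5 6 4 7 1 2 3 8 0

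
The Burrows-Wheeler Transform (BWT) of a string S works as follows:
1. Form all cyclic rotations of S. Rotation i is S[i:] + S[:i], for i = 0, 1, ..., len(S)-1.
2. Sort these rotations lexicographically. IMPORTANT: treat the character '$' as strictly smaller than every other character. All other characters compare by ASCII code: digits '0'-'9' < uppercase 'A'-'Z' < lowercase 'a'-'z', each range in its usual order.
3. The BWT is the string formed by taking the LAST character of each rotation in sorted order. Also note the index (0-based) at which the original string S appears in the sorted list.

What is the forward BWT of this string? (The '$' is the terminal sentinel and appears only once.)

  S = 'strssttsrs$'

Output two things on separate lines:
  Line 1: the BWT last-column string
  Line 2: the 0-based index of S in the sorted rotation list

Answer: sstrtr$ssts
6

Derivation:
All 11 rotations (rotation i = S[i:]+S[:i]):
  rot[0] = strssttsrs$
  rot[1] = trssttsrs$s
  rot[2] = rssttsrs$st
  rot[3] = ssttsrs$str
  rot[4] = sttsrs$strs
  rot[5] = ttsrs$strss
  rot[6] = tsrs$strsst
  rot[7] = srs$strsstt
  rot[8] = rs$strsstts
  rot[9] = s$strssttsr
  rot[10] = $strssttsrs
Sorted (with $ < everything):
  sorted[0] = $strssttsrs  (last char: 's')
  sorted[1] = rs$strsstts  (last char: 's')
  sorted[2] = rssttsrs$st  (last char: 't')
  sorted[3] = s$strssttsr  (last char: 'r')
  sorted[4] = srs$strsstt  (last char: 't')
  sorted[5] = ssttsrs$str  (last char: 'r')
  sorted[6] = strssttsrs$  (last char: '$')
  sorted[7] = sttsrs$strs  (last char: 's')
  sorted[8] = trssttsrs$s  (last char: 's')
  sorted[9] = tsrs$strsst  (last char: 't')
  sorted[10] = ttsrs$strss  (last char: 's')
Last column: sstrtr$ssts
Original string S is at sorted index 6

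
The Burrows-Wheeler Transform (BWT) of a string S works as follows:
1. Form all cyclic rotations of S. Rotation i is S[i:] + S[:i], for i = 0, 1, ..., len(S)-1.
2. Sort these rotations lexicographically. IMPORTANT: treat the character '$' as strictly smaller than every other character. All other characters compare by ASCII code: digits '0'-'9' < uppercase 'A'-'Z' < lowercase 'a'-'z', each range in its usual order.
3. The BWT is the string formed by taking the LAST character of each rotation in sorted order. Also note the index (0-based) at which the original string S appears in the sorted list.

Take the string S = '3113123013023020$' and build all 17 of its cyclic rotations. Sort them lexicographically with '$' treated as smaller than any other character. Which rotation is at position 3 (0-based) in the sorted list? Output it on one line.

All 17 rotations (rotation i = S[i:]+S[:i]):
  rot[0] = 3113123013023020$
  rot[1] = 113123013023020$3
  rot[2] = 13123013023020$31
  rot[3] = 3123013023020$311
  rot[4] = 123013023020$3113
  rot[5] = 23013023020$31131
  rot[6] = 3013023020$311312
  rot[7] = 013023020$3113123
  rot[8] = 13023020$31131230
  rot[9] = 3023020$311312301
  rot[10] = 023020$3113123013
  rot[11] = 23020$31131230130
  rot[12] = 3020$311312301302
  rot[13] = 020$3113123013023
  rot[14] = 20$31131230130230
  rot[15] = 0$311312301302302
  rot[16] = $3113123013023020
Sorted (with $ < everything):
  sorted[0] = $3113123013023020
  sorted[1] = 0$311312301302302
  sorted[2] = 013023020$3113123
  sorted[3] = 020$3113123013023
  sorted[4] = 023020$3113123013
  sorted[5] = 113123013023020$3
  sorted[6] = 123013023020$3113
  sorted[7] = 13023020$31131230
  sorted[8] = 13123013023020$31
  sorted[9] = 20$31131230130230
  sorted[10] = 23013023020$31131
  sorted[11] = 23020$31131230130
  sorted[12] = 3013023020$311312
  sorted[13] = 3020$311312301302
  sorted[14] = 3023020$311312301
  sorted[15] = 3113123013023020$
  sorted[16] = 3123013023020$311
sorted[3] = 020$3113123013023

Answer: 020$3113123013023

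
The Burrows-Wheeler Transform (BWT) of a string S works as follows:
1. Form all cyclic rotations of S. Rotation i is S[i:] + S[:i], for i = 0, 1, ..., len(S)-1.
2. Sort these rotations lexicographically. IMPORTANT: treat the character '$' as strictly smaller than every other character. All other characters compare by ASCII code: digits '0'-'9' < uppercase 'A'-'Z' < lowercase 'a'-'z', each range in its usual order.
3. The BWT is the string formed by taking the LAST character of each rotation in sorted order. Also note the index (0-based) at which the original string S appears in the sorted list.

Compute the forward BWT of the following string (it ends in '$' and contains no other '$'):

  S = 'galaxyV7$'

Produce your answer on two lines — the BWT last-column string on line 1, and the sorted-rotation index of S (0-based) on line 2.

All 9 rotations (rotation i = S[i:]+S[:i]):
  rot[0] = galaxyV7$
  rot[1] = alaxyV7$g
  rot[2] = laxyV7$ga
  rot[3] = axyV7$gal
  rot[4] = xyV7$gala
  rot[5] = yV7$galax
  rot[6] = V7$galaxy
  rot[7] = 7$galaxyV
  rot[8] = $galaxyV7
Sorted (with $ < everything):
  sorted[0] = $galaxyV7  (last char: '7')
  sorted[1] = 7$galaxyV  (last char: 'V')
  sorted[2] = V7$galaxy  (last char: 'y')
  sorted[3] = alaxyV7$g  (last char: 'g')
  sorted[4] = axyV7$gal  (last char: 'l')
  sorted[5] = galaxyV7$  (last char: '$')
  sorted[6] = laxyV7$ga  (last char: 'a')
  sorted[7] = xyV7$gala  (last char: 'a')
  sorted[8] = yV7$galax  (last char: 'x')
Last column: 7Vygl$aax
Original string S is at sorted index 5

Answer: 7Vygl$aax
5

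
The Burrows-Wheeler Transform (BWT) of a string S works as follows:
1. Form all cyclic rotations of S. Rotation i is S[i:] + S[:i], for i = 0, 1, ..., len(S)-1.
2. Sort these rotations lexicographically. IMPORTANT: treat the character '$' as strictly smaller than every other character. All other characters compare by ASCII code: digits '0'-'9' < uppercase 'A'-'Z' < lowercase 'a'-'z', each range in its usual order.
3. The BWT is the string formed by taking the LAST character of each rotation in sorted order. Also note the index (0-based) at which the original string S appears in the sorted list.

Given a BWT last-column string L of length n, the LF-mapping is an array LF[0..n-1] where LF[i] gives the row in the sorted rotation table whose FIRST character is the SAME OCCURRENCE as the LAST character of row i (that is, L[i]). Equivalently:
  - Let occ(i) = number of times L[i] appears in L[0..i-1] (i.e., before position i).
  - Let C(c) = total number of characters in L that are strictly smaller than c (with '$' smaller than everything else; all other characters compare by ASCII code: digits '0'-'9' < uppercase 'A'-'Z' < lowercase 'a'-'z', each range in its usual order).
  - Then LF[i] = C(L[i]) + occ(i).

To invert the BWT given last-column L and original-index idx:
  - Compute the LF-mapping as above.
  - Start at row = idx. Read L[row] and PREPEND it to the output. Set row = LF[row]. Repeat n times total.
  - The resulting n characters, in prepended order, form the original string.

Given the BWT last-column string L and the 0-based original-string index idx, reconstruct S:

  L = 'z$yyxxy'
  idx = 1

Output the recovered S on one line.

LF mapping: 6 0 3 4 1 2 5
Walk LF starting at row 1, prepending L[row]:
  step 1: row=1, L[1]='$', prepend. Next row=LF[1]=0
  step 2: row=0, L[0]='z', prepend. Next row=LF[0]=6
  step 3: row=6, L[6]='y', prepend. Next row=LF[6]=5
  step 4: row=5, L[5]='x', prepend. Next row=LF[5]=2
  step 5: row=2, L[2]='y', prepend. Next row=LF[2]=3
  step 6: row=3, L[3]='y', prepend. Next row=LF[3]=4
  step 7: row=4, L[4]='x', prepend. Next row=LF[4]=1
Reversed output: xyyxyz$

Answer: xyyxyz$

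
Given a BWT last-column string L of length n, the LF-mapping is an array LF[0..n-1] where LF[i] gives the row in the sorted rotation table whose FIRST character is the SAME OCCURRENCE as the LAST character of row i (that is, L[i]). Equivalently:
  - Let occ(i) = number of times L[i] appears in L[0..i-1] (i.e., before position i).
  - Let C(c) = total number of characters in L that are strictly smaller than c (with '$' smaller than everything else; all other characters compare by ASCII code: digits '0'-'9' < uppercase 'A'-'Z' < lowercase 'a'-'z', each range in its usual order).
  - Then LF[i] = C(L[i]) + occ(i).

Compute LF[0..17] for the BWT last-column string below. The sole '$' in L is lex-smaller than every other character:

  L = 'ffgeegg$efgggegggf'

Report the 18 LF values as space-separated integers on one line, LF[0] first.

Char counts: '$':1, 'e':4, 'f':4, 'g':9
C (first-col start): C('$')=0, C('e')=1, C('f')=5, C('g')=9
L[0]='f': occ=0, LF[0]=C('f')+0=5+0=5
L[1]='f': occ=1, LF[1]=C('f')+1=5+1=6
L[2]='g': occ=0, LF[2]=C('g')+0=9+0=9
L[3]='e': occ=0, LF[3]=C('e')+0=1+0=1
L[4]='e': occ=1, LF[4]=C('e')+1=1+1=2
L[5]='g': occ=1, LF[5]=C('g')+1=9+1=10
L[6]='g': occ=2, LF[6]=C('g')+2=9+2=11
L[7]='$': occ=0, LF[7]=C('$')+0=0+0=0
L[8]='e': occ=2, LF[8]=C('e')+2=1+2=3
L[9]='f': occ=2, LF[9]=C('f')+2=5+2=7
L[10]='g': occ=3, LF[10]=C('g')+3=9+3=12
L[11]='g': occ=4, LF[11]=C('g')+4=9+4=13
L[12]='g': occ=5, LF[12]=C('g')+5=9+5=14
L[13]='e': occ=3, LF[13]=C('e')+3=1+3=4
L[14]='g': occ=6, LF[14]=C('g')+6=9+6=15
L[15]='g': occ=7, LF[15]=C('g')+7=9+7=16
L[16]='g': occ=8, LF[16]=C('g')+8=9+8=17
L[17]='f': occ=3, LF[17]=C('f')+3=5+3=8

Answer: 5 6 9 1 2 10 11 0 3 7 12 13 14 4 15 16 17 8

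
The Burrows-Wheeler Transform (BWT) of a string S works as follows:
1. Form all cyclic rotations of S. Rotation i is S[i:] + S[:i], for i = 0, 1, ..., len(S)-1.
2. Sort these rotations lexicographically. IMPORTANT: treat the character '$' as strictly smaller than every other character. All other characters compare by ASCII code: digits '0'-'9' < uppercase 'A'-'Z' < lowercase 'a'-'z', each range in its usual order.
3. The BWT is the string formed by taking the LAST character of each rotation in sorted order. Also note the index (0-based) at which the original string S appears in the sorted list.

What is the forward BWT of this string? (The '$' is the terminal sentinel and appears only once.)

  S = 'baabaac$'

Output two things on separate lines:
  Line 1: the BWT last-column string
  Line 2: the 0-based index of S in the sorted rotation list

Answer: cbbaa$aa
5

Derivation:
All 8 rotations (rotation i = S[i:]+S[:i]):
  rot[0] = baabaac$
  rot[1] = aabaac$b
  rot[2] = abaac$ba
  rot[3] = baac$baa
  rot[4] = aac$baab
  rot[5] = ac$baaba
  rot[6] = c$baabaa
  rot[7] = $baabaac
Sorted (with $ < everything):
  sorted[0] = $baabaac  (last char: 'c')
  sorted[1] = aabaac$b  (last char: 'b')
  sorted[2] = aac$baab  (last char: 'b')
  sorted[3] = abaac$ba  (last char: 'a')
  sorted[4] = ac$baaba  (last char: 'a')
  sorted[5] = baabaac$  (last char: '$')
  sorted[6] = baac$baa  (last char: 'a')
  sorted[7] = c$baabaa  (last char: 'a')
Last column: cbbaa$aa
Original string S is at sorted index 5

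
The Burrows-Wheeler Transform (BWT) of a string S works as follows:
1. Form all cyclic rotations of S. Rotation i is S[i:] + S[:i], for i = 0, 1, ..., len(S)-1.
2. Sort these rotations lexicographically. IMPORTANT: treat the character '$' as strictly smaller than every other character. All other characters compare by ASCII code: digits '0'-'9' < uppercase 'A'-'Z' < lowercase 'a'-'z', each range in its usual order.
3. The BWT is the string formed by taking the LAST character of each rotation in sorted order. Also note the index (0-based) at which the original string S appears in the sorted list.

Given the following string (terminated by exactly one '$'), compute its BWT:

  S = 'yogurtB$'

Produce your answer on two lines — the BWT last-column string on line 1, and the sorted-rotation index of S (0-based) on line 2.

All 8 rotations (rotation i = S[i:]+S[:i]):
  rot[0] = yogurtB$
  rot[1] = ogurtB$y
  rot[2] = gurtB$yo
  rot[3] = urtB$yog
  rot[4] = rtB$yogu
  rot[5] = tB$yogur
  rot[6] = B$yogurt
  rot[7] = $yogurtB
Sorted (with $ < everything):
  sorted[0] = $yogurtB  (last char: 'B')
  sorted[1] = B$yogurt  (last char: 't')
  sorted[2] = gurtB$yo  (last char: 'o')
  sorted[3] = ogurtB$y  (last char: 'y')
  sorted[4] = rtB$yogu  (last char: 'u')
  sorted[5] = tB$yogur  (last char: 'r')
  sorted[6] = urtB$yog  (last char: 'g')
  sorted[7] = yogurtB$  (last char: '$')
Last column: Btoyurg$
Original string S is at sorted index 7

Answer: Btoyurg$
7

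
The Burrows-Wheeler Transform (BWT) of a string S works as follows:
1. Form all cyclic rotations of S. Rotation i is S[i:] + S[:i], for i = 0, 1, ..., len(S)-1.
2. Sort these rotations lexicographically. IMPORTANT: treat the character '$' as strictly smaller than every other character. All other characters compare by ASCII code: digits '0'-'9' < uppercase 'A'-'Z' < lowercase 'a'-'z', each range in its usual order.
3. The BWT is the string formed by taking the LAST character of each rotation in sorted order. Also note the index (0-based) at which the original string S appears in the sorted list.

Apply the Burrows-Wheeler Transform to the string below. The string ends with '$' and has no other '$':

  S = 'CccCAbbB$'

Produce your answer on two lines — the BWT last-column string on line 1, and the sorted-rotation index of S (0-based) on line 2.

All 9 rotations (rotation i = S[i:]+S[:i]):
  rot[0] = CccCAbbB$
  rot[1] = ccCAbbB$C
  rot[2] = cCAbbB$Cc
  rot[3] = CAbbB$Ccc
  rot[4] = AbbB$CccC
  rot[5] = bbB$CccCA
  rot[6] = bB$CccCAb
  rot[7] = B$CccCAbb
  rot[8] = $CccCAbbB
Sorted (with $ < everything):
  sorted[0] = $CccCAbbB  (last char: 'B')
  sorted[1] = AbbB$CccC  (last char: 'C')
  sorted[2] = B$CccCAbb  (last char: 'b')
  sorted[3] = CAbbB$Ccc  (last char: 'c')
  sorted[4] = CccCAbbB$  (last char: '$')
  sorted[5] = bB$CccCAb  (last char: 'b')
  sorted[6] = bbB$CccCA  (last char: 'A')
  sorted[7] = cCAbbB$Cc  (last char: 'c')
  sorted[8] = ccCAbbB$C  (last char: 'C')
Last column: BCbc$bAcC
Original string S is at sorted index 4

Answer: BCbc$bAcC
4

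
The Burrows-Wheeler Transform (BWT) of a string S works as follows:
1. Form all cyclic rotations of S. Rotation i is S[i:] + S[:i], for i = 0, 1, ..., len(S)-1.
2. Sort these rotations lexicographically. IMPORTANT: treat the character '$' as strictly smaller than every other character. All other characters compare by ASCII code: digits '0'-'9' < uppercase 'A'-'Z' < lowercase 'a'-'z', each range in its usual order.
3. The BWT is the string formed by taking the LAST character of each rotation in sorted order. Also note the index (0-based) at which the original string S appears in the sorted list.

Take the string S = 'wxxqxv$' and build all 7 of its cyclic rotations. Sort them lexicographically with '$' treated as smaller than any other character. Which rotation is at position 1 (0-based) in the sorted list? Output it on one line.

All 7 rotations (rotation i = S[i:]+S[:i]):
  rot[0] = wxxqxv$
  rot[1] = xxqxv$w
  rot[2] = xqxv$wx
  rot[3] = qxv$wxx
  rot[4] = xv$wxxq
  rot[5] = v$wxxqx
  rot[6] = $wxxqxv
Sorted (with $ < everything):
  sorted[0] = $wxxqxv
  sorted[1] = qxv$wxx
  sorted[2] = v$wxxqx
  sorted[3] = wxxqxv$
  sorted[4] = xqxv$wx
  sorted[5] = xv$wxxq
  sorted[6] = xxqxv$w
sorted[1] = qxv$wxx

Answer: qxv$wxx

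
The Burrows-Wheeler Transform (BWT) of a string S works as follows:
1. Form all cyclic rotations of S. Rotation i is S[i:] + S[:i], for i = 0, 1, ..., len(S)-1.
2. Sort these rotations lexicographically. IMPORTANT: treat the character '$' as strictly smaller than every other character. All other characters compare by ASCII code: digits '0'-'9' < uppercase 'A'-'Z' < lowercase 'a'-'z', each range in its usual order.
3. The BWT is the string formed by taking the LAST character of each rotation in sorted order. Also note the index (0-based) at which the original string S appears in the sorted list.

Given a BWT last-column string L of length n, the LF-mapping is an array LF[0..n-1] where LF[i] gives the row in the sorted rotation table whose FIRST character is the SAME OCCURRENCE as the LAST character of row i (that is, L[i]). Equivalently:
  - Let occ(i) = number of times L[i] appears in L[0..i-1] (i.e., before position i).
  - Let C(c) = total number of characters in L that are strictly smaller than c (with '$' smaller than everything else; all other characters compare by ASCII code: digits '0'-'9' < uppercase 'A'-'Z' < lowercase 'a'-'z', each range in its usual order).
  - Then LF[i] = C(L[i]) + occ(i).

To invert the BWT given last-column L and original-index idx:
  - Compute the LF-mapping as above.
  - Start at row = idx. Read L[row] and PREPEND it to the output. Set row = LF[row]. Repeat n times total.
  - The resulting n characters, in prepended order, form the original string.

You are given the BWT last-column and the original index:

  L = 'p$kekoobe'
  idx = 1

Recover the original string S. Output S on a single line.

Answer: bookkeep$

Derivation:
LF mapping: 8 0 4 2 5 6 7 1 3
Walk LF starting at row 1, prepending L[row]:
  step 1: row=1, L[1]='$', prepend. Next row=LF[1]=0
  step 2: row=0, L[0]='p', prepend. Next row=LF[0]=8
  step 3: row=8, L[8]='e', prepend. Next row=LF[8]=3
  step 4: row=3, L[3]='e', prepend. Next row=LF[3]=2
  step 5: row=2, L[2]='k', prepend. Next row=LF[2]=4
  step 6: row=4, L[4]='k', prepend. Next row=LF[4]=5
  step 7: row=5, L[5]='o', prepend. Next row=LF[5]=6
  step 8: row=6, L[6]='o', prepend. Next row=LF[6]=7
  step 9: row=7, L[7]='b', prepend. Next row=LF[7]=1
Reversed output: bookkeep$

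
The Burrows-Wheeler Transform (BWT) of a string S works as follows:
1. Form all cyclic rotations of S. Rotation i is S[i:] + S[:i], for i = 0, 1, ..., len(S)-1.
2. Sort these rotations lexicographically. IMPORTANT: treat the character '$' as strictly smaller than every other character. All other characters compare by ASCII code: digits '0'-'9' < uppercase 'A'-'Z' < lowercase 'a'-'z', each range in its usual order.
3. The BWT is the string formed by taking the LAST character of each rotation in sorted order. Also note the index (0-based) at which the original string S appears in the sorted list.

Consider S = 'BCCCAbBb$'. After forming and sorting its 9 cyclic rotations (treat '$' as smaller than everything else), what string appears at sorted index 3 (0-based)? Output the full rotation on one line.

Answer: Bb$BCCCAb

Derivation:
All 9 rotations (rotation i = S[i:]+S[:i]):
  rot[0] = BCCCAbBb$
  rot[1] = CCCAbBb$B
  rot[2] = CCAbBb$BC
  rot[3] = CAbBb$BCC
  rot[4] = AbBb$BCCC
  rot[5] = bBb$BCCCA
  rot[6] = Bb$BCCCAb
  rot[7] = b$BCCCAbB
  rot[8] = $BCCCAbBb
Sorted (with $ < everything):
  sorted[0] = $BCCCAbBb
  sorted[1] = AbBb$BCCC
  sorted[2] = BCCCAbBb$
  sorted[3] = Bb$BCCCAb
  sorted[4] = CAbBb$BCC
  sorted[5] = CCAbBb$BC
  sorted[6] = CCCAbBb$B
  sorted[7] = b$BCCCAbB
  sorted[8] = bBb$BCCCA
sorted[3] = Bb$BCCCAb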